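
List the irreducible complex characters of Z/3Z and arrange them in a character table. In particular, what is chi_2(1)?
Character table of Z/3Z (irreps indexed chi_0,...,chi_2 with chi_k(m) = zeta_3^(k*m), zeta_3 = exp(2*pi*i/3)):
  irrep \ class  {0} (size 1)  {1} (size 1)    {2} (size 1)  
  chi_0          1             1               1             
  chi_1          1             exp(2*I*pi/3)   exp(-2*I*pi/3)
  chi_2          1             exp(-2*I*pi/3)  exp(2*I*pi/3) 

Spot check: chi_2(1) = zeta_3^(2*1) = zeta_3^2 = exp(-2*I*pi/3).

Working: Z/3Z is abelian, so all 3 irreducible complex representations are 1-dimensional. They are given by chi_k(m) = zeta_3^(k*m) for k = 0,...,2. Row orthogonality: sum_m chi_k(m) conj(chi_l(m)) = 3 * [k = l].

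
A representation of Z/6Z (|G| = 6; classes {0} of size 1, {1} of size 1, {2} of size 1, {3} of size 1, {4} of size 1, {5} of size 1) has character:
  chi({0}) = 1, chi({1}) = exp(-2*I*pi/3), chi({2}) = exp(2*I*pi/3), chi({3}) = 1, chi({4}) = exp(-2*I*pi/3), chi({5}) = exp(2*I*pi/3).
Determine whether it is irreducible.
Irreducible: <chi, chi> = 1.

Derivation: <chi, chi> = (1/|G|) sum_C |C| * |chi(C)|^2 = (1/6)[1*|1|^2 + 1*|exp(-2*I*pi/3)|^2 + 1*|exp(2*I*pi/3)|^2 + 1*|1|^2 + 1*|exp(-2*I*pi/3)|^2 + 1*|exp(2*I*pi/3)|^2]
  = (1/6)[(1) + (1) + (1) + (1) + (1) + (1)] = 6/6 = 1.
(Exp terms are combined using exp(i*s)*conj(exp(i*t)) = exp(i*(s-t)), and sums of them are collapsed using the identity that for every m > 1 the m distinct m-th roots of unity sum to 0, e.g. 1 + exp(2*I*pi/3) + exp(-2*I*pi/3) = 0.)
A character is irreducible iff <chi, chi> = 1, so this representation is irreducible.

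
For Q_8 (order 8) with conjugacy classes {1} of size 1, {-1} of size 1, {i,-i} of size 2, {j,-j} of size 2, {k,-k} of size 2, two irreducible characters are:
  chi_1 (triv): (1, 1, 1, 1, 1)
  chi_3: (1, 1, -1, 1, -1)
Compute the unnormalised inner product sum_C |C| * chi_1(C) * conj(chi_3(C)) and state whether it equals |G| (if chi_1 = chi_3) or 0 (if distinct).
Sum = 0; so <chi_1, chi_3> = 0 (distinct irreducibles are orthogonal).

Details: Compute term by term over conjugacy classes (|C| * chi_1(C) * conj(chi_3(C))):
  1*(1)*conj(1) + 1*(1)*conj(1) + 2*(1)*conj(-1) + 2*(1)*conj(1) + 2*(1)*conj(-1)
  = (1) + (1) + (-2) + (2) + (-2)
  = 0.
Dividing by |G| = 8 gives 0/8 = 0, matching the row-orthogonality relation <chi_1, chi_3> = [chi_1 = chi_3].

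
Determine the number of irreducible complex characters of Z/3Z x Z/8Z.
24

Solution. The number of irreducible complex representations of a finite group equals its number of conjugacy classes. Z/3Z x Z/8Z is abelian of order 24, so every element is its own conjugacy class: 24 classes, so Z/3Z x Z/8Z (order 24) has exactly 24 irreducible complex representations.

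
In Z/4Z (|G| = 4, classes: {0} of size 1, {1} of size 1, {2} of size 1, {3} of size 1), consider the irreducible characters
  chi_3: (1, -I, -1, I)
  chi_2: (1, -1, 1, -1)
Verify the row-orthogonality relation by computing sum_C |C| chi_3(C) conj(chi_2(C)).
Sum = 0; so <chi_3, chi_2> = 0 (distinct irreducibles are orthogonal).

Argument: Compute term by term over conjugacy classes (|C| * chi_3(C) * conj(chi_2(C))):
  1*(1)*conj(1) + 1*(-I)*conj(-1) + 1*(-1)*conj(1) + 1*(I)*conj(-1)
  = (1) + (I) + (-1) + (-I)
  = 0.
(Exp terms are combined using exp(i*s)*conj(exp(i*t)) = exp(i*(s-t)), and sums of them are collapsed using the identity that for every m > 1 the m distinct m-th roots of unity sum to 0, e.g. 1 + exp(2*I*pi/3) + exp(-2*I*pi/3) = 0.)
Dividing by |G| = 4 gives 0/4 = 0, matching the row-orthogonality relation <chi_3, chi_2> = [chi_3 = chi_2].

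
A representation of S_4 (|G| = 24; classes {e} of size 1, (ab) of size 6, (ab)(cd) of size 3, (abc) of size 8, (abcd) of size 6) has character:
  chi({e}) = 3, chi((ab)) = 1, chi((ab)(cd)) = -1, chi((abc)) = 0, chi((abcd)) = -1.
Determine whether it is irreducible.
Irreducible: <chi, chi> = 1.

Derivation: <chi, chi> = (1/|G|) sum_C |C| * |chi(C)|^2 = (1/24)[1*|3|^2 + 6*|1|^2 + 3*|-1|^2 + 8*|0|^2 + 6*|-1|^2]
  = (1/24)[(9) + (6) + (3) + (0) + (6)] = 24/24 = 1.
A character is irreducible iff <chi, chi> = 1, so this representation is irreducible.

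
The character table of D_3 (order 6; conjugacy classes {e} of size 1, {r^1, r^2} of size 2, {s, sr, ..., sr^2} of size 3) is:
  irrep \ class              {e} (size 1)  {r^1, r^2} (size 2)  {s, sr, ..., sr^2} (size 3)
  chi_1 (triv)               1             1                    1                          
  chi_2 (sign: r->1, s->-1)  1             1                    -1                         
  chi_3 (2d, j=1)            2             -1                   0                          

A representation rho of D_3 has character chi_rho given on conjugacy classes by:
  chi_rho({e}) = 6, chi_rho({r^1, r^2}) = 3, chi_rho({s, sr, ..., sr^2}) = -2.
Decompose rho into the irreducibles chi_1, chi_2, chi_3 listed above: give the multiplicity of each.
Multiplicities: chi_1: 1, chi_2: 3, chi_3: 1.

Use <chi_rho, chi> = (1/|G|) sum_C |C| * chi_rho(C) * conj(chi(C)) with |G| = 6 for each irreducible chi in the table:
  <chi_rho, chi_1> = (1/6)[1*(6)*conj(1) + 2*(3)*conj(1) + 3*(-2)*conj(1)]
      = (1/6)[(6) + (6) + (-6)] = 6/6 = 1
  <chi_rho, chi_2> = (1/6)[1*(6)*conj(1) + 2*(3)*conj(1) + 3*(-2)*conj(-1)]
      = (1/6)[(6) + (6) + (6)] = 18/6 = 3
  <chi_rho, chi_3> = (1/6)[1*(6)*conj(2) + 2*(3)*conj(-1) + 3*(-2)*conj(0)]
      = (1/6)[(12) + (-6) + (0)] = 6/6 = 1
Dimension check: dim(rho) = sum (mult * dim) = 1*1 + 3*1 + 1*2 = 6 = chi_rho(e) = 6.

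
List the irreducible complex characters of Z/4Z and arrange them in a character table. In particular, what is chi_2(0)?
Character table of Z/4Z (irreps indexed chi_0,...,chi_3 with chi_k(m) = zeta_4^(k*m), zeta_4 = exp(2*pi*i/4)):
  irrep \ class  {0} (size 1)  {1} (size 1)  {2} (size 1)  {3} (size 1)
  chi_0          1             1             1             1           
  chi_1          1             I             -1            -I          
  chi_2          1             -1            1             -1          
  chi_3          1             -I            -1            I           

Spot check: chi_2(0) = zeta_4^(2*0) = zeta_4^0 = 1.

Argument: Z/4Z is abelian, so all 4 irreducible complex representations are 1-dimensional. They are given by chi_k(m) = zeta_4^(k*m) for k = 0,...,3. Row orthogonality: sum_m chi_k(m) conj(chi_l(m)) = 4 * [k = l].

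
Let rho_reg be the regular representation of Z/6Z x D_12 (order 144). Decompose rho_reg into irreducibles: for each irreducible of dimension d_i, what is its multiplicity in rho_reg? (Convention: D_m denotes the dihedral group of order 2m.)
Each irreducible V_i of dimension d_i appears with multiplicity d_i, i.e. rho_reg = (direct sum over all irreducibles V_i) d_i V_i. The irreducible dimensions for Z/6Z x D_12 are 1, 1, 1, 1, 1, 1, 1, 1, 1, 1, 1, 1, 1, 1, 1, 1, 1, 1, 1, 1, 1, 1, 1, 1, 2, 2, 2, 2, 2, 2, 2, 2, 2, 2, 2, 2, 2, 2, 2, 2, 2, 2, 2, 2, 2, 2, 2, 2, 2, 2, 2, 2, 2, 2: 24 irreducibles of dimension 1, each with multiplicity 1; 30 irreducibles of dimension 2, each with multiplicity 2. Total dimension 24*1*1 + 30*2*2 = 144 = |G|.

Reasoning: General theorem: in the regular representation of a finite group G, each irreducible appears with multiplicity equal to its dimension. Check: dim(rho_reg) = sum d_i^2 = 1 + 1 + 1 + 1 + 1 + 1 + 1 + 1 + 1 + 1 + 1 + 1 + 1 + 1 + 1 + 1 + 1 + 1 + 1 + 1 + 1 + 1 + 1 + 1 + 4 + 4 + 4 + 4 + 4 + 4 + 4 + 4 + 4 + 4 + 4 + 4 + 4 + 4 + 4 + 4 + 4 + 4 + 4 + 4 + 4 + 4 + 4 + 4 + 4 + 4 + 4 + 4 + 4 + 4 = 144 = |G|.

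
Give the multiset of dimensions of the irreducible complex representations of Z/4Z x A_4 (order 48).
Dimensions: 1, 1, 1, 1, 1, 1, 1, 1, 1, 1, 1, 1, 3, 3, 3, 3

Derivation: There are 16 irreducibles (= number of conjugacy classes). Their dimensions d_i satisfy sum d_i^2 = |G| = 48: 1 + 1 + 1 + 1 + 1 + 1 + 1 + 1 + 1 + 1 + 1 + 1 + 9 + 9 + 9 + 9 = 48. (For the product with Z/4Z: each of the 4 1-dim characters of Z/4Z tensors with each irrep of A_4, giving 4 copies of each A_4-dimension.)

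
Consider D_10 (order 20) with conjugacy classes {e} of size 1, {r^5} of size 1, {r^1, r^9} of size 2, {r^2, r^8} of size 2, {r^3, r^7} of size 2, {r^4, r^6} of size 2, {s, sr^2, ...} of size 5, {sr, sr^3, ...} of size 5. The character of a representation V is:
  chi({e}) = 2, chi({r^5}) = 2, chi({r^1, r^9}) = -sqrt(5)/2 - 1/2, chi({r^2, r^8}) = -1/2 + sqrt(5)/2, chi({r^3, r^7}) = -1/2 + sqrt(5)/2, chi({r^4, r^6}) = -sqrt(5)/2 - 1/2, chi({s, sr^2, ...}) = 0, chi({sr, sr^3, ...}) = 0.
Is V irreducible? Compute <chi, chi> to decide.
Irreducible: <chi, chi> = 1.

Solution. <chi, chi> = (1/|G|) sum_C |C| * |chi(C)|^2 = (1/20)[1*|2|^2 + 1*|2|^2 + 2*|-sqrt(5)/2 - 1/2|^2 + 2*|-1/2 + sqrt(5)/2|^2 + 2*|-1/2 + sqrt(5)/2|^2 + 2*|-sqrt(5)/2 - 1/2|^2 + 5*|0|^2 + 5*|0|^2]
  = (1/20)[(4) + (4) + (sqrt(5) + 3) + (3 - sqrt(5)) + (3 - sqrt(5)) + (sqrt(5) + 3) + (0) + (0)] = 20/20 = 1.
A character is irreducible iff <chi, chi> = 1, so this representation is irreducible.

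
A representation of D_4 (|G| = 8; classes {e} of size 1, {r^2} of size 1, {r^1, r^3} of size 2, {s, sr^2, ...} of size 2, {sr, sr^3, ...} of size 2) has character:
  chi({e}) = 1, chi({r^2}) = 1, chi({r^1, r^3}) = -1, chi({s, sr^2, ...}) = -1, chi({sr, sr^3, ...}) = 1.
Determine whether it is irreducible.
Irreducible: <chi, chi> = 1.

Solution. <chi, chi> = (1/|G|) sum_C |C| * |chi(C)|^2 = (1/8)[1*|1|^2 + 1*|1|^2 + 2*|-1|^2 + 2*|-1|^2 + 2*|1|^2]
  = (1/8)[(1) + (1) + (2) + (2) + (2)] = 8/8 = 1.
A character is irreducible iff <chi, chi> = 1, so this representation is irreducible.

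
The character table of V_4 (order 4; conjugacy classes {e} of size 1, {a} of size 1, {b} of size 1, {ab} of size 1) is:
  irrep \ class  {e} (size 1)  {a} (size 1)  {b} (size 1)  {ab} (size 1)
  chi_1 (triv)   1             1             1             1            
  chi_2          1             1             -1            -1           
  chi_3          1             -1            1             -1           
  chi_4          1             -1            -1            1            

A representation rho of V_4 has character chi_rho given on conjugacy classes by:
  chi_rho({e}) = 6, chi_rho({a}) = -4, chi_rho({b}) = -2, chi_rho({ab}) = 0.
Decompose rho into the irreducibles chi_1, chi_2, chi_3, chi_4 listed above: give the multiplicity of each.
Multiplicities: chi_1: 0, chi_2: 1, chi_3: 2, chi_4: 3.

Solution. Use <chi_rho, chi> = (1/|G|) sum_C |C| * chi_rho(C) * conj(chi(C)) with |G| = 4 for each irreducible chi in the table:
  <chi_rho, chi_1> = (1/4)[1*(6)*conj(1) + 1*(-4)*conj(1) + 1*(-2)*conj(1) + 1*(0)*conj(1)]
      = (1/4)[(6) + (-4) + (-2) + (0)] = 0/4 = 0
  <chi_rho, chi_2> = (1/4)[1*(6)*conj(1) + 1*(-4)*conj(1) + 1*(-2)*conj(-1) + 1*(0)*conj(-1)]
      = (1/4)[(6) + (-4) + (2) + (0)] = 4/4 = 1
  <chi_rho, chi_3> = (1/4)[1*(6)*conj(1) + 1*(-4)*conj(-1) + 1*(-2)*conj(1) + 1*(0)*conj(-1)]
      = (1/4)[(6) + (4) + (-2) + (0)] = 8/4 = 2
  <chi_rho, chi_4> = (1/4)[1*(6)*conj(1) + 1*(-4)*conj(-1) + 1*(-2)*conj(-1) + 1*(0)*conj(1)]
      = (1/4)[(6) + (4) + (2) + (0)] = 12/4 = 3
Dimension check: dim(rho) = sum (mult * dim) = 0*1 + 1*1 + 2*1 + 3*1 = 6 = chi_rho(e) = 6.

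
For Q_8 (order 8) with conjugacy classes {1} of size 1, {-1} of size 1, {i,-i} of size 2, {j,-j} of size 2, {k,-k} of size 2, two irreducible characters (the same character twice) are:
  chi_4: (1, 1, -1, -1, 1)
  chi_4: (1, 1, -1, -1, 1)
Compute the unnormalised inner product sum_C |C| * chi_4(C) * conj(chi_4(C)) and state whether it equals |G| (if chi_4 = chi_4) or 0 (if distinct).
Sum = 8 = |G| = 8; so <chi_4, chi_4> = 1 (norm-1 confirms irreducibility).

Proof sketch: Compute term by term over conjugacy classes (|C| * chi_4(C) * conj(chi_4(C))):
  1*(1)*conj(1) + 1*(1)*conj(1) + 2*(-1)*conj(-1) + 2*(-1)*conj(-1) + 2*(1)*conj(1)
  = (1) + (1) + (2) + (2) + (2)
  = 8.
Dividing by |G| = 8 gives 8/8 = 1, matching the row-orthogonality relation <chi_4, chi_4> = [chi_4 = chi_4].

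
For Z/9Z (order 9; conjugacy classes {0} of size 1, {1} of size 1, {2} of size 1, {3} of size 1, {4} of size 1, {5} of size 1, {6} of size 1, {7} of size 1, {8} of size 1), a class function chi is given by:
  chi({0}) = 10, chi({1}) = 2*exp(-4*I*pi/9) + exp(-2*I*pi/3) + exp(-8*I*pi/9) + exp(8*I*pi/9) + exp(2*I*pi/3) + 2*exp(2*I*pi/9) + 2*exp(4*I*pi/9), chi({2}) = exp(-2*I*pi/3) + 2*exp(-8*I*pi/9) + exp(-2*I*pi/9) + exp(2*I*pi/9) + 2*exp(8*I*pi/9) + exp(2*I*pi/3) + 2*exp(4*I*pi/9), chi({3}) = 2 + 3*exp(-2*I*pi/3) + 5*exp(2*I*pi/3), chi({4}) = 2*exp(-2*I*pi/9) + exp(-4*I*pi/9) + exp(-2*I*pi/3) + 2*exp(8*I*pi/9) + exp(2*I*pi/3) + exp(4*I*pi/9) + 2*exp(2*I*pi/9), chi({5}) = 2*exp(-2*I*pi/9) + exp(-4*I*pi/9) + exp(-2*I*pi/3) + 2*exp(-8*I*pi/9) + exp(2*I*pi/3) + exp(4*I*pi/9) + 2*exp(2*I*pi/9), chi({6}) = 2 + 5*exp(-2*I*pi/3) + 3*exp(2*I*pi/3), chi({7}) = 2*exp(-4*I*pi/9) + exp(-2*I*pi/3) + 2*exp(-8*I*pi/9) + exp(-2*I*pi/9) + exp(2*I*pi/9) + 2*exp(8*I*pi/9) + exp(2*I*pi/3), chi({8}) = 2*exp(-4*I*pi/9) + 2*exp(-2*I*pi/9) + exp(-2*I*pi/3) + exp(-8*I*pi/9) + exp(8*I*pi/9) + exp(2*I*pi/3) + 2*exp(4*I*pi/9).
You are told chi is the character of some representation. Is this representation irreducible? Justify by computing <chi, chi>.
Not irreducible (reducible): <chi, chi> = 16 > 1.

Explanation: <chi, chi> = (1/|G|) sum_C |C| * |chi(C)|^2 = (1/9)[1*|10|^2 + 1*|2*exp(-4*I*pi/9) + exp(-2*I*pi/3) + exp(-8*I*pi/9) + exp(8*I*pi/9) + exp(2*I*pi/3) + 2*exp(2*I*pi/9) + 2*exp(4*I*pi/9)|^2 + 1*|exp(-2*I*pi/3) + 2*exp(-8*I*pi/9) + exp(-2*I*pi/9) + exp(2*I*pi/9) + 2*exp(8*I*pi/9) + exp(2*I*pi/3) + 2*exp(4*I*pi/9)|^2 + 1*|2 + 3*exp(-2*I*pi/3) + 5*exp(2*I*pi/3)|^2 + 1*|2*exp(-2*I*pi/9) + exp(-4*I*pi/9) + exp(-2*I*pi/3) + 2*exp(8*I*pi/9) + exp(2*I*pi/3) + exp(4*I*pi/9) + 2*exp(2*I*pi/9)|^2 + 1*|2*exp(-2*I*pi/9) + exp(-4*I*pi/9) + exp(-2*I*pi/3) + 2*exp(-8*I*pi/9) + exp(2*I*pi/3) + exp(4*I*pi/9) + 2*exp(2*I*pi/9)|^2 + 1*|2 + 5*exp(-2*I*pi/3) + 3*exp(2*I*pi/3)|^2 + 1*|2*exp(-4*I*pi/9) + exp(-2*I*pi/3) + 2*exp(-8*I*pi/9) + exp(-2*I*pi/9) + exp(2*I*pi/9) + 2*exp(8*I*pi/9) + exp(2*I*pi/3)|^2 + 1*|2*exp(-4*I*pi/9) + 2*exp(-2*I*pi/9) + exp(-2*I*pi/3) + exp(-8*I*pi/9) + exp(8*I*pi/9) + exp(2*I*pi/3) + 2*exp(4*I*pi/9)|^2]
  = (1/9)[(100) + (16 + 11*exp(-2*I*pi/3) + 8*exp(-4*I*pi/9) + 11*exp(-2*I*pi/9) + 12*exp(-8*I*pi/9) + 12*exp(8*I*pi/9) + 11*exp(2*I*pi/9) + 8*exp(4*I*pi/9) + 11*exp(2*I*pi/3)) + (16 + 11*exp(-4*I*pi/9) + 11*exp(-2*I*pi/3) + 12*exp(-2*I*pi/9) + 8*exp(-8*I*pi/9) + 8*exp(8*I*pi/9) + 12*exp(2*I*pi/9) + 11*exp(2*I*pi/3) + 11*exp(4*I*pi/9)) + (7) + (16 + 12*exp(-4*I*pi/9) + 11*exp(-2*I*pi/3) + 8*exp(-2*I*pi/9) + 11*exp(-8*I*pi/9) + 11*exp(8*I*pi/9) + 8*exp(2*I*pi/9) + 11*exp(2*I*pi/3) + 12*exp(4*I*pi/9)) + (16 + 12*exp(-4*I*pi/9) + 11*exp(-2*I*pi/3) + 8*exp(-2*I*pi/9) + 11*exp(-8*I*pi/9) + 11*exp(8*I*pi/9) + 8*exp(2*I*pi/9) + 11*exp(2*I*pi/3) + 12*exp(4*I*pi/9)) + (7) + (16 + 11*exp(-4*I*pi/9) + 11*exp(-2*I*pi/3) + 12*exp(-2*I*pi/9) + 8*exp(-8*I*pi/9) + 8*exp(8*I*pi/9) + 12*exp(2*I*pi/9) + 11*exp(2*I*pi/3) + 11*exp(4*I*pi/9)) + (16 + 11*exp(-2*I*pi/3) + 8*exp(-4*I*pi/9) + 11*exp(-2*I*pi/9) + 12*exp(-8*I*pi/9) + 12*exp(8*I*pi/9) + 11*exp(2*I*pi/9) + 8*exp(4*I*pi/9) + 11*exp(2*I*pi/3))] = 144/9 = 16.
(Exp terms are combined using exp(i*s)*conj(exp(i*t)) = exp(i*(s-t)), and sums of them are collapsed using the identity that for every m > 1 the m distinct m-th roots of unity sum to 0, e.g. 1 + exp(2*I*pi/3) + exp(-2*I*pi/3) = 0.)
A character is irreducible iff <chi, chi> = 1, so this representation is reducible.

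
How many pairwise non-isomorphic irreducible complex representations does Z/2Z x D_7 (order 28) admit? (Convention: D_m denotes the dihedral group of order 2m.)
10

Reasoning: The number of irreducible complex representations of a finite group equals its number of conjugacy classes. For a direct product, #classes(G x H) = #classes(G) * #classes(H). Z/2Z has 2 classes (abelian), D_7 has 5 classes, so 2 * 5 = 10, so Z/2Z x D_7 (order 28) has exactly 10 irreducible complex representations.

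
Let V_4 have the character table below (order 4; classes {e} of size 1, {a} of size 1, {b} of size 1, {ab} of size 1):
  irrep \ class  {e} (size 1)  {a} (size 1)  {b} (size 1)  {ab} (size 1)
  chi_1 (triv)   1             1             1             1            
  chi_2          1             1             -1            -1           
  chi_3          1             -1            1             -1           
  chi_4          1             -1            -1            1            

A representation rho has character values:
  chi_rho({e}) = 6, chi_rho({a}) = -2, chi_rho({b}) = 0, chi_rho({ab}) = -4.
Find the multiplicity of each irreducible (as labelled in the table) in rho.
Multiplicities: chi_1: 0, chi_2: 2, chi_3: 3, chi_4: 1.

Reasoning: Use <chi_rho, chi> = (1/|G|) sum_C |C| * chi_rho(C) * conj(chi(C)) with |G| = 4 for each irreducible chi in the table:
  <chi_rho, chi_1> = (1/4)[1*(6)*conj(1) + 1*(-2)*conj(1) + 1*(0)*conj(1) + 1*(-4)*conj(1)]
      = (1/4)[(6) + (-2) + (0) + (-4)] = 0/4 = 0
  <chi_rho, chi_2> = (1/4)[1*(6)*conj(1) + 1*(-2)*conj(1) + 1*(0)*conj(-1) + 1*(-4)*conj(-1)]
      = (1/4)[(6) + (-2) + (0) + (4)] = 8/4 = 2
  <chi_rho, chi_3> = (1/4)[1*(6)*conj(1) + 1*(-2)*conj(-1) + 1*(0)*conj(1) + 1*(-4)*conj(-1)]
      = (1/4)[(6) + (2) + (0) + (4)] = 12/4 = 3
  <chi_rho, chi_4> = (1/4)[1*(6)*conj(1) + 1*(-2)*conj(-1) + 1*(0)*conj(-1) + 1*(-4)*conj(1)]
      = (1/4)[(6) + (2) + (0) + (-4)] = 4/4 = 1
Dimension check: dim(rho) = sum (mult * dim) = 0*1 + 2*1 + 3*1 + 1*1 = 6 = chi_rho(e) = 6.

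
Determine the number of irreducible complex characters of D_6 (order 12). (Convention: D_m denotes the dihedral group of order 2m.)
6

Justification: The number of irreducible complex representations of a finite group equals its number of conjugacy classes. D_6 has 6 conjugacy classes (n/2 + 3 for n even), so D_6 (order 12) has exactly 6 irreducible complex representations.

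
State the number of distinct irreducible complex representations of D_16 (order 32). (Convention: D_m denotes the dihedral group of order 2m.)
11

Reasoning: The number of irreducible complex representations of a finite group equals its number of conjugacy classes. D_16 has 11 conjugacy classes (n/2 + 3 for n even), so D_16 (order 32) has exactly 11 irreducible complex representations.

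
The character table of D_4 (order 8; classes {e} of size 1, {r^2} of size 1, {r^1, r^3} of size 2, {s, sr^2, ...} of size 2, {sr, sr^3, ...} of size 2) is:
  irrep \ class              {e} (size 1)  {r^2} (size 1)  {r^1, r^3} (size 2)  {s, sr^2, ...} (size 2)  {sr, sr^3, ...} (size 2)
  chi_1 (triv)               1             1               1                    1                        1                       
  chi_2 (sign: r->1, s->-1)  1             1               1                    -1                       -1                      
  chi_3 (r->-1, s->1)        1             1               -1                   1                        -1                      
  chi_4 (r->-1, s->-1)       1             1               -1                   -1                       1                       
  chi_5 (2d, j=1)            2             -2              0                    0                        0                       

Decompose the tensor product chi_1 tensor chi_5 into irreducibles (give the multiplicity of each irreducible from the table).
chi_1 tensor chi_5 = chi_5 (all other irreducibles have multiplicity 0).

Derivation: The character of a tensor product is the pointwise product (chi_1 * chi_5)(C) = chi_1(C) * chi_5(C):
  {e}: (1)*(2), {r^2}: (1)*(-2), {r^1, r^3}: (1)*(0), {s, sr^2, ...}: (1)*(0), {sr, sr^3, ...}: (1)*(0)
so (chi_1 * chi_5) takes values
  {e} -> 2, {r^2} -> -2, {r^1, r^3} -> 0, {s, sr^2, ...} -> 0, {sr, sr^3, ...} -> 0.
Now take the inner product of this character with each irreducible chi from the table, <chi_1*chi_5, chi> = (1/8) sum_C |C| (chi_1*chi_5)(C) conj(chi(C)):
  <chi_1*chi_5, chi_1> = (1/8)[1*(2)*conj(1) + 1*(-2)*conj(1) + 2*(0)*conj(1) + 2*(0)*conj(1) + 2*(0)*conj(1)]
      = (1/8)[(2) + (-2) + (0) + (0) + (0)] = 0/8 = 0
  <chi_1*chi_5, chi_2> = (1/8)[1*(2)*conj(1) + 1*(-2)*conj(1) + 2*(0)*conj(1) + 2*(0)*conj(-1) + 2*(0)*conj(-1)]
      = (1/8)[(2) + (-2) + (0) + (0) + (0)] = 0/8 = 0
  <chi_1*chi_5, chi_3> = (1/8)[1*(2)*conj(1) + 1*(-2)*conj(1) + 2*(0)*conj(-1) + 2*(0)*conj(1) + 2*(0)*conj(-1)]
      = (1/8)[(2) + (-2) + (0) + (0) + (0)] = 0/8 = 0
  <chi_1*chi_5, chi_4> = (1/8)[1*(2)*conj(1) + 1*(-2)*conj(1) + 2*(0)*conj(-1) + 2*(0)*conj(-1) + 2*(0)*conj(1)]
      = (1/8)[(2) + (-2) + (0) + (0) + (0)] = 0/8 = 0
  <chi_1*chi_5, chi_5> = (1/8)[1*(2)*conj(2) + 1*(-2)*conj(-2) + 2*(0)*conj(0) + 2*(0)*conj(0) + 2*(0)*conj(0)]
      = (1/8)[(4) + (4) + (0) + (0) + (0)] = 8/8 = 1
Hence the multiplicities are chi_5: 1. Dimension check: dim(chi_1)*dim(chi_5) = 1*2 = 2 and sum (mult * dim) = 1*2 = 2.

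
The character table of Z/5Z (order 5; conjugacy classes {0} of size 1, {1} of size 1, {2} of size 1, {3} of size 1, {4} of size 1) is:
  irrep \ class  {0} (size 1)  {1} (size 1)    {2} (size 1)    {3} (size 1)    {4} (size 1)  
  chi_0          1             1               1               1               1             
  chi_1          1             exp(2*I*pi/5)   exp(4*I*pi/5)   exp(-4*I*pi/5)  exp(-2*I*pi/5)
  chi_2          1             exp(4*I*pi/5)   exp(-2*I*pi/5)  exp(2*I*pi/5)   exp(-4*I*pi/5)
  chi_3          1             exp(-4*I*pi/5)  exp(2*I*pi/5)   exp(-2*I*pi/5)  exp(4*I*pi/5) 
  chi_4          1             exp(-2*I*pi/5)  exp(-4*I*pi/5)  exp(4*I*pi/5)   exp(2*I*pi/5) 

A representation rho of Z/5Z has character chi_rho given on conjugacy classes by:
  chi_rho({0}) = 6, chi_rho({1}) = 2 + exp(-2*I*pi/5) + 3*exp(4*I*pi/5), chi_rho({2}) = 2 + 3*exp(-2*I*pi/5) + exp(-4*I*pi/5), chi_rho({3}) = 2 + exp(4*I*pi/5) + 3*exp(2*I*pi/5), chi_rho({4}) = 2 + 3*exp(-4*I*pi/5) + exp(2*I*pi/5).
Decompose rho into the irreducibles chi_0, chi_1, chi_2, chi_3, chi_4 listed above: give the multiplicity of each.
Multiplicities: chi_0: 2, chi_1: 0, chi_2: 3, chi_3: 0, chi_4: 1.

Derivation: Use <chi_rho, chi> = (1/|G|) sum_C |C| * chi_rho(C) * conj(chi(C)) with |G| = 5 for each irreducible chi in the table:
  <chi_rho, chi_0> = (1/5)[1*(6)*conj(1) + 1*(2 + exp(-2*I*pi/5) + 3*exp(4*I*pi/5))*conj(1) + 1*(2 + 3*exp(-2*I*pi/5) + exp(-4*I*pi/5))*conj(1) + 1*(2 + exp(4*I*pi/5) + 3*exp(2*I*pi/5))*conj(1) + 1*(2 + 3*exp(-4*I*pi/5) + exp(2*I*pi/5))*conj(1)]
      = (1/5)[(6) + (2 + exp(-2*I*pi/5) + 3*exp(4*I*pi/5)) + (2 + 3*exp(-2*I*pi/5) + exp(-4*I*pi/5)) + (2 + exp(4*I*pi/5) + 3*exp(2*I*pi/5)) + (2 + 3*exp(-4*I*pi/5) + exp(2*I*pi/5))] = 10/5 = 2
  <chi_rho, chi_1> = (1/5)[1*(6)*conj(1) + 1*(2 + exp(-2*I*pi/5) + 3*exp(4*I*pi/5))*conj(exp(2*I*pi/5)) + 1*(2 + 3*exp(-2*I*pi/5) + exp(-4*I*pi/5))*conj(exp(4*I*pi/5)) + 1*(2 + exp(4*I*pi/5) + 3*exp(2*I*pi/5))*conj(exp(-4*I*pi/5)) + 1*(2 + 3*exp(-4*I*pi/5) + exp(2*I*pi/5))*conj(exp(-2*I*pi/5))]
      = (1/5)[(6) + (2*exp(-2*I*pi/5) + exp(-4*I*pi/5) + 3*exp(2*I*pi/5)) + (2*exp(-4*I*pi/5) + exp(2*I*pi/5) + 3*exp(4*I*pi/5)) + (3*exp(-4*I*pi/5) + exp(-2*I*pi/5) + 2*exp(4*I*pi/5)) + (3*exp(-2*I*pi/5) + exp(4*I*pi/5) + 2*exp(2*I*pi/5))] = 0/5 = 0
  <chi_rho, chi_2> = (1/5)[1*(6)*conj(1) + 1*(2 + exp(-2*I*pi/5) + 3*exp(4*I*pi/5))*conj(exp(4*I*pi/5)) + 1*(2 + 3*exp(-2*I*pi/5) + exp(-4*I*pi/5))*conj(exp(-2*I*pi/5)) + 1*(2 + exp(4*I*pi/5) + 3*exp(2*I*pi/5))*conj(exp(2*I*pi/5)) + 1*(2 + 3*exp(-4*I*pi/5) + exp(2*I*pi/5))*conj(exp(-4*I*pi/5))]
      = (1/5)[(6) + (3 + 2*exp(-4*I*pi/5) + exp(4*I*pi/5)) + (3 + exp(-2*I*pi/5) + 2*exp(2*I*pi/5)) + (3 + 2*exp(-2*I*pi/5) + exp(2*I*pi/5)) + (3 + exp(-4*I*pi/5) + 2*exp(4*I*pi/5))] = 15/5 = 3
  <chi_rho, chi_3> = (1/5)[1*(6)*conj(1) + 1*(2 + exp(-2*I*pi/5) + 3*exp(4*I*pi/5))*conj(exp(-4*I*pi/5)) + 1*(2 + 3*exp(-2*I*pi/5) + exp(-4*I*pi/5))*conj(exp(2*I*pi/5)) + 1*(2 + exp(4*I*pi/5) + 3*exp(2*I*pi/5))*conj(exp(-2*I*pi/5)) + 1*(2 + 3*exp(-4*I*pi/5) + exp(2*I*pi/5))*conj(exp(4*I*pi/5))]
      = (1/5)[(6) + (3*exp(-2*I*pi/5) + exp(2*I*pi/5) + 2*exp(4*I*pi/5)) + (2*exp(-2*I*pi/5) + 3*exp(-4*I*pi/5) + exp(4*I*pi/5)) + (exp(-4*I*pi/5) + 3*exp(4*I*pi/5) + 2*exp(2*I*pi/5)) + (2*exp(-4*I*pi/5) + exp(-2*I*pi/5) + 3*exp(2*I*pi/5))] = 0/5 = 0
  <chi_rho, chi_4> = (1/5)[1*(6)*conj(1) + 1*(2 + exp(-2*I*pi/5) + 3*exp(4*I*pi/5))*conj(exp(-2*I*pi/5)) + 1*(2 + 3*exp(-2*I*pi/5) + exp(-4*I*pi/5))*conj(exp(-4*I*pi/5)) + 1*(2 + exp(4*I*pi/5) + 3*exp(2*I*pi/5))*conj(exp(4*I*pi/5)) + 1*(2 + 3*exp(-4*I*pi/5) + exp(2*I*pi/5))*conj(exp(2*I*pi/5))]
      = (1/5)[(6) + (1 + 3*exp(-4*I*pi/5) + 2*exp(2*I*pi/5)) + (1 + 2*exp(4*I*pi/5) + 3*exp(2*I*pi/5)) + (1 + 3*exp(-2*I*pi/5) + 2*exp(-4*I*pi/5)) + (1 + 2*exp(-2*I*pi/5) + 3*exp(4*I*pi/5))] = 5/5 = 1
(Exp terms are combined using exp(i*s)*conj(exp(i*t)) = exp(i*(s-t)), and sums of them are collapsed using the identity that for every m > 1 the m distinct m-th roots of unity sum to 0, e.g. 1 + exp(2*I*pi/3) + exp(-2*I*pi/3) = 0.)
Dimension check: dim(rho) = sum (mult * dim) = 2*1 + 0*1 + 3*1 + 0*1 + 1*1 = 6 = chi_rho(e) = 6.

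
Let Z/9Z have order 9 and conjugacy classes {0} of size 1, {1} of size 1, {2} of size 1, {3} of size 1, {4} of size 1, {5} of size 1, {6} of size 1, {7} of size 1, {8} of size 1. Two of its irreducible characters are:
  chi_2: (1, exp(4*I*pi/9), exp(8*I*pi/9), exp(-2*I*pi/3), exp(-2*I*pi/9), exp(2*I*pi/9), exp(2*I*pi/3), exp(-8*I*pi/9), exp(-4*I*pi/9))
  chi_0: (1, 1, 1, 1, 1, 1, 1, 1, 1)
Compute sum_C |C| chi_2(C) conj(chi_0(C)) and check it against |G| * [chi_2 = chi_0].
Sum = 0; so <chi_2, chi_0> = 0 (distinct irreducibles are orthogonal).

Working: Compute term by term over conjugacy classes (|C| * chi_2(C) * conj(chi_0(C))):
  1*(1)*conj(1) + 1*(exp(4*I*pi/9))*conj(1) + 1*(exp(8*I*pi/9))*conj(1) + 1*(exp(-2*I*pi/3))*conj(1) + 1*(exp(-2*I*pi/9))*conj(1) + 1*(exp(2*I*pi/9))*conj(1) + 1*(exp(2*I*pi/3))*conj(1) + 1*(exp(-8*I*pi/9))*conj(1) + 1*(exp(-4*I*pi/9))*conj(1)
  = (1) + (exp(4*I*pi/9)) + (exp(8*I*pi/9)) + (exp(-2*I*pi/3)) + (exp(-2*I*pi/9)) + (exp(2*I*pi/9)) + (exp(2*I*pi/3)) + (exp(-8*I*pi/9)) + (exp(-4*I*pi/9))
  = 0.
(Exp terms are combined using exp(i*s)*conj(exp(i*t)) = exp(i*(s-t)), and sums of them are collapsed using the identity that for every m > 1 the m distinct m-th roots of unity sum to 0, e.g. 1 + exp(2*I*pi/3) + exp(-2*I*pi/3) = 0.)
Dividing by |G| = 9 gives 0/9 = 0, matching the row-orthogonality relation <chi_2, chi_0> = [chi_2 = chi_0].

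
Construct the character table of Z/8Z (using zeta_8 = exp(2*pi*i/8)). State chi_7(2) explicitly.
Character table of Z/8Z (irreps indexed chi_0,...,chi_7 with chi_k(m) = zeta_8^(k*m), zeta_8 = exp(2*pi*i/8)):
  irrep \ class  {0} (size 1)  {1} (size 1)    {2} (size 1)  {3} (size 1)    {4} (size 1)  {5} (size 1)    {6} (size 1)  {7} (size 1)  
  chi_0          1             1               1             1               1             1               1             1             
  chi_1          1             exp(I*pi/4)     I             exp(3*I*pi/4)   -1            exp(-3*I*pi/4)  -I            exp(-I*pi/4)  
  chi_2          1             I               -1            -I              1             I               -1            -I            
  chi_3          1             exp(3*I*pi/4)   -I            exp(I*pi/4)     -1            exp(-I*pi/4)    I             exp(-3*I*pi/4)
  chi_4          1             -1              1             -1              1             -1              1             -1            
  chi_5          1             exp(-3*I*pi/4)  I             exp(-I*pi/4)    -1            exp(I*pi/4)     -I            exp(3*I*pi/4) 
  chi_6          1             -I              -1            I               1             -I              -1            I             
  chi_7          1             exp(-I*pi/4)    -I            exp(-3*I*pi/4)  -1            exp(3*I*pi/4)   I             exp(I*pi/4)   

Spot check: chi_7(2) = zeta_8^(7*2) = zeta_8^14 = -I.

Why: Z/8Z is abelian, so all 8 irreducible complex representations are 1-dimensional. They are given by chi_k(m) = zeta_8^(k*m) for k = 0,...,7. Row orthogonality: sum_m chi_k(m) conj(chi_l(m)) = 8 * [k = l].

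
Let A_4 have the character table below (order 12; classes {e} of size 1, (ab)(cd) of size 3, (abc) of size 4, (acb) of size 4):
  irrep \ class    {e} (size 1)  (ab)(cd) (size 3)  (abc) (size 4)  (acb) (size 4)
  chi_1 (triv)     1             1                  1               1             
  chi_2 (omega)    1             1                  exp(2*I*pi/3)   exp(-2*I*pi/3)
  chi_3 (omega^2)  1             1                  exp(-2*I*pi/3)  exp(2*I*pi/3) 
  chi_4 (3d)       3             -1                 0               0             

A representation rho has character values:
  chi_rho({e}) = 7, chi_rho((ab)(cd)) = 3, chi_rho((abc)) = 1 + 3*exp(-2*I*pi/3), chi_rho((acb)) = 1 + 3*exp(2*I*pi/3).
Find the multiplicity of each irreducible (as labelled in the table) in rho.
Multiplicities: chi_1: 1, chi_2: 0, chi_3: 3, chi_4: 1.

Proof sketch: Use <chi_rho, chi> = (1/|G|) sum_C |C| * chi_rho(C) * conj(chi(C)) with |G| = 12 for each irreducible chi in the table:
  <chi_rho, chi_1> = (1/12)[1*(7)*conj(1) + 3*(3)*conj(1) + 4*(1 + 3*exp(-2*I*pi/3))*conj(1) + 4*(1 + 3*exp(2*I*pi/3))*conj(1)]
      = (1/12)[(7) + (9) + (4 + 12*exp(-2*I*pi/3)) + (4 + 12*exp(2*I*pi/3))] = 12/12 = 1
  <chi_rho, chi_2> = (1/12)[1*(7)*conj(1) + 3*(3)*conj(1) + 4*(1 + 3*exp(-2*I*pi/3))*conj(exp(2*I*pi/3)) + 4*(1 + 3*exp(2*I*pi/3))*conj(exp(-2*I*pi/3))]
      = (1/12)[(7) + (9) + (4*exp(-2*I*pi/3) + 12*exp(2*I*pi/3)) + (12*exp(-2*I*pi/3) + 4*exp(2*I*pi/3))] = 0/12 = 0
  <chi_rho, chi_3> = (1/12)[1*(7)*conj(1) + 3*(3)*conj(1) + 4*(1 + 3*exp(-2*I*pi/3))*conj(exp(-2*I*pi/3)) + 4*(1 + 3*exp(2*I*pi/3))*conj(exp(2*I*pi/3))]
      = (1/12)[(7) + (9) + (12 + 4*exp(2*I*pi/3)) + (12 + 4*exp(-2*I*pi/3))] = 36/12 = 3
  <chi_rho, chi_4> = (1/12)[1*(7)*conj(3) + 3*(3)*conj(-1) + 4*(1 + 3*exp(-2*I*pi/3))*conj(0) + 4*(1 + 3*exp(2*I*pi/3))*conj(0)]
      = (1/12)[(21) + (-9) + (0) + (0)] = 12/12 = 1
(Exp terms are combined using exp(i*s)*conj(exp(i*t)) = exp(i*(s-t)), and sums of them are collapsed using the identity that for every m > 1 the m distinct m-th roots of unity sum to 0, e.g. 1 + exp(2*I*pi/3) + exp(-2*I*pi/3) = 0.)
Dimension check: dim(rho) = sum (mult * dim) = 1*1 + 0*1 + 3*1 + 1*3 = 7 = chi_rho(e) = 7.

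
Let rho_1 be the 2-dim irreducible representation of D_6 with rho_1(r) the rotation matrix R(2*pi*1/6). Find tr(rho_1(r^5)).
chi_{rho_1}(r^5) = 2*cos(2*pi*1*5/6) = 1

Solution. rho_1(r^5) is rotation by angle 2*pi*1*5/6, whose trace is 2*cos(2*pi*1*5/6) = 1.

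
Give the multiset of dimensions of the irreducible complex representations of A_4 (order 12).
Dimensions: 1, 1, 1, 3

Derivation: There are 4 irreducibles (= number of conjugacy classes). Their dimensions d_i satisfy sum d_i^2 = |G| = 12: 1 + 1 + 1 + 9 = 12.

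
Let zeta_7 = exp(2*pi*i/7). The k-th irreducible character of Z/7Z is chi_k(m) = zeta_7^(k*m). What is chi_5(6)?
chi_5(6) = zeta_7^30 = exp(4*I*pi/7)

Argument: chi_5(6) = zeta_7^(5*6) = zeta_7^30. Since zeta_7^7 = 1, this equals zeta_7^2 = exp(2*pi*i*2/7) = exp(4*I*pi/7).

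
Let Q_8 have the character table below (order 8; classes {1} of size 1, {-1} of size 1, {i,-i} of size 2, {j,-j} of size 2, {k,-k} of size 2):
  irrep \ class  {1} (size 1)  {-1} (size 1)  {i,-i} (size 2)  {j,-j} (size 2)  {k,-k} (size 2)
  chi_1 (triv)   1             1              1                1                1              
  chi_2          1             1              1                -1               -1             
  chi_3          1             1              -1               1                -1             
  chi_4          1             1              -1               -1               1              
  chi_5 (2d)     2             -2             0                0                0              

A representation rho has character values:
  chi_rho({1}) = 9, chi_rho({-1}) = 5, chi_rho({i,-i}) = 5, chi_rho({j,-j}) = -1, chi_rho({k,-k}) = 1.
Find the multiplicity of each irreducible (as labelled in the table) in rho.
Multiplicities: chi_1: 3, chi_2: 3, chi_3: 0, chi_4: 1, chi_5: 1.

Use <chi_rho, chi> = (1/|G|) sum_C |C| * chi_rho(C) * conj(chi(C)) with |G| = 8 for each irreducible chi in the table:
  <chi_rho, chi_1> = (1/8)[1*(9)*conj(1) + 1*(5)*conj(1) + 2*(5)*conj(1) + 2*(-1)*conj(1) + 2*(1)*conj(1)]
      = (1/8)[(9) + (5) + (10) + (-2) + (2)] = 24/8 = 3
  <chi_rho, chi_2> = (1/8)[1*(9)*conj(1) + 1*(5)*conj(1) + 2*(5)*conj(1) + 2*(-1)*conj(-1) + 2*(1)*conj(-1)]
      = (1/8)[(9) + (5) + (10) + (2) + (-2)] = 24/8 = 3
  <chi_rho, chi_3> = (1/8)[1*(9)*conj(1) + 1*(5)*conj(1) + 2*(5)*conj(-1) + 2*(-1)*conj(1) + 2*(1)*conj(-1)]
      = (1/8)[(9) + (5) + (-10) + (-2) + (-2)] = 0/8 = 0
  <chi_rho, chi_4> = (1/8)[1*(9)*conj(1) + 1*(5)*conj(1) + 2*(5)*conj(-1) + 2*(-1)*conj(-1) + 2*(1)*conj(1)]
      = (1/8)[(9) + (5) + (-10) + (2) + (2)] = 8/8 = 1
  <chi_rho, chi_5> = (1/8)[1*(9)*conj(2) + 1*(5)*conj(-2) + 2*(5)*conj(0) + 2*(-1)*conj(0) + 2*(1)*conj(0)]
      = (1/8)[(18) + (-10) + (0) + (0) + (0)] = 8/8 = 1
Dimension check: dim(rho) = sum (mult * dim) = 3*1 + 3*1 + 0*1 + 1*1 + 1*2 = 9 = chi_rho(e) = 9.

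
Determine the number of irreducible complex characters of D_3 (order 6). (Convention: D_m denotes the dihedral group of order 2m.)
3

Reasoning: The number of irreducible complex representations of a finite group equals its number of conjugacy classes. D_3 has 3 conjugacy classes ((n+3)/2 for n odd), so D_3 (order 6) has exactly 3 irreducible complex representations.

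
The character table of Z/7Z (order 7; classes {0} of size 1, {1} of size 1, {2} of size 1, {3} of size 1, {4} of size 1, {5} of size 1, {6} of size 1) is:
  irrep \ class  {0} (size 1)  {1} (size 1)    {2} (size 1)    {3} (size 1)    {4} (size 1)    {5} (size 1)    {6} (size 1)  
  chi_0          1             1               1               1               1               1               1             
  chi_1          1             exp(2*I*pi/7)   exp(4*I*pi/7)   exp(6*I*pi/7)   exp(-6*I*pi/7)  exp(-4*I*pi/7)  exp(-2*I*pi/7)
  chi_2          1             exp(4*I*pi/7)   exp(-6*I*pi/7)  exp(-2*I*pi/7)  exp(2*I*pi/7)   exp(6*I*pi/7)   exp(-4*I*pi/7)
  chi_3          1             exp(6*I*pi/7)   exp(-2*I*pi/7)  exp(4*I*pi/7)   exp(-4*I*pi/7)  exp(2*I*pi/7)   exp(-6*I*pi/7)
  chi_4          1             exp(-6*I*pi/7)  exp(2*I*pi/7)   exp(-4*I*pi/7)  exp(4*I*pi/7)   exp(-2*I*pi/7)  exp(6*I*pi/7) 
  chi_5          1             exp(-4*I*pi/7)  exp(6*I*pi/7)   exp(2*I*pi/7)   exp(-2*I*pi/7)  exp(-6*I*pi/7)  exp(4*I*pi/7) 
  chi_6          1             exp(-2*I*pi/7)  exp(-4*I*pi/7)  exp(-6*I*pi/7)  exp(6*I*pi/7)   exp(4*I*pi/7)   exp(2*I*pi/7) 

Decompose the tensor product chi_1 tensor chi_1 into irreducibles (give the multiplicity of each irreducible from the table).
chi_1 tensor chi_1 = chi_2 (all other irreducibles have multiplicity 0).

Justification: The character of a tensor product is the pointwise product (chi_1 * chi_1)(C) = chi_1(C) * chi_1(C):
  {0}: (1)*(1), {1}: (exp(2*I*pi/7))*(exp(2*I*pi/7)), {2}: (exp(4*I*pi/7))*(exp(4*I*pi/7)), {3}: (exp(6*I*pi/7))*(exp(6*I*pi/7)), {4}: (exp(-6*I*pi/7))*(exp(-6*I*pi/7)), {5}: (exp(-4*I*pi/7))*(exp(-4*I*pi/7)), {6}: (exp(-2*I*pi/7))*(exp(-2*I*pi/7))
so (chi_1 * chi_1) takes values
  {0} -> 1, {1} -> exp(4*I*pi/7), {2} -> exp(-6*I*pi/7), {3} -> exp(-2*I*pi/7), {4} -> exp(2*I*pi/7), {5} -> exp(6*I*pi/7), {6} -> exp(-4*I*pi/7).
Now take the inner product of this character with each irreducible chi from the table, <chi_1*chi_1, chi> = (1/7) sum_C |C| (chi_1*chi_1)(C) conj(chi(C)):
  <chi_1*chi_1, chi_0> = (1/7)[1*(1)*conj(1) + 1*(exp(4*I*pi/7))*conj(1) + 1*(exp(-6*I*pi/7))*conj(1) + 1*(exp(-2*I*pi/7))*conj(1) + 1*(exp(2*I*pi/7))*conj(1) + 1*(exp(6*I*pi/7))*conj(1) + 1*(exp(-4*I*pi/7))*conj(1)]
      = (1/7)[(1) + (exp(4*I*pi/7)) + (exp(-6*I*pi/7)) + (exp(-2*I*pi/7)) + (exp(2*I*pi/7)) + (exp(6*I*pi/7)) + (exp(-4*I*pi/7))] = 0/7 = 0
  <chi_1*chi_1, chi_1> = (1/7)[1*(1)*conj(1) + 1*(exp(4*I*pi/7))*conj(exp(2*I*pi/7)) + 1*(exp(-6*I*pi/7))*conj(exp(4*I*pi/7)) + 1*(exp(-2*I*pi/7))*conj(exp(6*I*pi/7)) + 1*(exp(2*I*pi/7))*conj(exp(-6*I*pi/7)) + 1*(exp(6*I*pi/7))*conj(exp(-4*I*pi/7)) + 1*(exp(-4*I*pi/7))*conj(exp(-2*I*pi/7))]
      = (1/7)[(1) + (exp(2*I*pi/7)) + (exp(4*I*pi/7)) + (exp(6*I*pi/7)) + (exp(-6*I*pi/7)) + (exp(-4*I*pi/7)) + (exp(-2*I*pi/7))] = 0/7 = 0
  <chi_1*chi_1, chi_2> = (1/7)[1*(1)*conj(1) + 1*(exp(4*I*pi/7))*conj(exp(4*I*pi/7)) + 1*(exp(-6*I*pi/7))*conj(exp(-6*I*pi/7)) + 1*(exp(-2*I*pi/7))*conj(exp(-2*I*pi/7)) + 1*(exp(2*I*pi/7))*conj(exp(2*I*pi/7)) + 1*(exp(6*I*pi/7))*conj(exp(6*I*pi/7)) + 1*(exp(-4*I*pi/7))*conj(exp(-4*I*pi/7))]
      = (1/7)[(1) + (1) + (1) + (1) + (1) + (1) + (1)] = 7/7 = 1
  <chi_1*chi_1, chi_3> = (1/7)[1*(1)*conj(1) + 1*(exp(4*I*pi/7))*conj(exp(6*I*pi/7)) + 1*(exp(-6*I*pi/7))*conj(exp(-2*I*pi/7)) + 1*(exp(-2*I*pi/7))*conj(exp(4*I*pi/7)) + 1*(exp(2*I*pi/7))*conj(exp(-4*I*pi/7)) + 1*(exp(6*I*pi/7))*conj(exp(2*I*pi/7)) + 1*(exp(-4*I*pi/7))*conj(exp(-6*I*pi/7))]
      = (1/7)[(1) + (exp(-2*I*pi/7)) + (exp(-4*I*pi/7)) + (exp(-6*I*pi/7)) + (exp(6*I*pi/7)) + (exp(4*I*pi/7)) + (exp(2*I*pi/7))] = 0/7 = 0
  <chi_1*chi_1, chi_4> = (1/7)[1*(1)*conj(1) + 1*(exp(4*I*pi/7))*conj(exp(-6*I*pi/7)) + 1*(exp(-6*I*pi/7))*conj(exp(2*I*pi/7)) + 1*(exp(-2*I*pi/7))*conj(exp(-4*I*pi/7)) + 1*(exp(2*I*pi/7))*conj(exp(4*I*pi/7)) + 1*(exp(6*I*pi/7))*conj(exp(-2*I*pi/7)) + 1*(exp(-4*I*pi/7))*conj(exp(6*I*pi/7))]
      = (1/7)[(1) + (exp(-4*I*pi/7)) + (exp(6*I*pi/7)) + (exp(2*I*pi/7)) + (exp(-2*I*pi/7)) + (exp(-6*I*pi/7)) + (exp(4*I*pi/7))] = 0/7 = 0
  <chi_1*chi_1, chi_5> = (1/7)[1*(1)*conj(1) + 1*(exp(4*I*pi/7))*conj(exp(-4*I*pi/7)) + 1*(exp(-6*I*pi/7))*conj(exp(6*I*pi/7)) + 1*(exp(-2*I*pi/7))*conj(exp(2*I*pi/7)) + 1*(exp(2*I*pi/7))*conj(exp(-2*I*pi/7)) + 1*(exp(6*I*pi/7))*conj(exp(-6*I*pi/7)) + 1*(exp(-4*I*pi/7))*conj(exp(4*I*pi/7))]
      = (1/7)[(1) + (exp(-6*I*pi/7)) + (exp(2*I*pi/7)) + (exp(-4*I*pi/7)) + (exp(4*I*pi/7)) + (exp(-2*I*pi/7)) + (exp(6*I*pi/7))] = 0/7 = 0
  <chi_1*chi_1, chi_6> = (1/7)[1*(1)*conj(1) + 1*(exp(4*I*pi/7))*conj(exp(-2*I*pi/7)) + 1*(exp(-6*I*pi/7))*conj(exp(-4*I*pi/7)) + 1*(exp(-2*I*pi/7))*conj(exp(-6*I*pi/7)) + 1*(exp(2*I*pi/7))*conj(exp(6*I*pi/7)) + 1*(exp(6*I*pi/7))*conj(exp(4*I*pi/7)) + 1*(exp(-4*I*pi/7))*conj(exp(2*I*pi/7))]
      = (1/7)[(1) + (exp(6*I*pi/7)) + (exp(-2*I*pi/7)) + (exp(4*I*pi/7)) + (exp(-4*I*pi/7)) + (exp(2*I*pi/7)) + (exp(-6*I*pi/7))] = 0/7 = 0
(Exp terms are combined using exp(i*s)*conj(exp(i*t)) = exp(i*(s-t)), and sums of them are collapsed using the identity that for every m > 1 the m distinct m-th roots of unity sum to 0, e.g. 1 + exp(2*I*pi/3) + exp(-2*I*pi/3) = 0.)
Hence the multiplicities are chi_2: 1. Dimension check: dim(chi_1)*dim(chi_1) = 1*1 = 1 and sum (mult * dim) = 1*1 = 1.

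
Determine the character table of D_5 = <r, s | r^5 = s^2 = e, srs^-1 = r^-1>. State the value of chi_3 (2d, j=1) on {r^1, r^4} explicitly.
Conjugacy classes: {e} of size 1, {r^1, r^4} of size 2, {r^2, r^3} of size 2, {s, sr, ..., sr^4} of size 5.
Character table:
  irrep \ class              {e} (size 1)  {r^1, r^4} (size 2)  {r^2, r^3} (size 2)  {s, sr, ..., sr^4} (size 5)
  chi_1 (triv)               1             1                    1                    1                          
  chi_2 (sign: r->1, s->-1)  1             1                    1                    -1                         
  chi_3 (2d, j=1)            2             -1/2 + sqrt(5)/2     -sqrt(5)/2 - 1/2     0                          
  chi_4 (2d, j=2)            2             -sqrt(5)/2 - 1/2     -1/2 + sqrt(5)/2     0                          

Spot check: chi_3 (2d, j=1) on {r^1, r^4} = -1/2 + sqrt(5)/2.

Why: D_5 has order 2*5 = 10 with 4 conjugacy classes, hence 4 irreducibles. Sum of squared dims 1 + 1 + 4 + 4 = 10 = |G|. Linear characters come from the abelianisation; the 2-dimensional irreps have character r^k -> 2*cos(2*pi*j*k/5), reflections -> 0.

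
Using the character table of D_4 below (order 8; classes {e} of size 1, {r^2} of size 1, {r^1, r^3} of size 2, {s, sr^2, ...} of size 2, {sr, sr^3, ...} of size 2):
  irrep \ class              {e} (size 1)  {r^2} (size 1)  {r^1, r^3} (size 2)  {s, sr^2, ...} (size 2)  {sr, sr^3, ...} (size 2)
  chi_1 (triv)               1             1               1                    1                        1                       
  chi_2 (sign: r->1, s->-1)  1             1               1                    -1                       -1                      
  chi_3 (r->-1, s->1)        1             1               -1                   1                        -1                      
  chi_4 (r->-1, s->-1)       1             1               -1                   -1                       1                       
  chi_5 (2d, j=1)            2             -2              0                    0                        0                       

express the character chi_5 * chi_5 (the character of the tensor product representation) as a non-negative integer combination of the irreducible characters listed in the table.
chi_5 tensor chi_5 = chi_1 + chi_2 + chi_3 + chi_4 (all other irreducibles have multiplicity 0).

Solution. The character of a tensor product is the pointwise product (chi_5 * chi_5)(C) = chi_5(C) * chi_5(C):
  {e}: (2)*(2), {r^2}: (-2)*(-2), {r^1, r^3}: (0)*(0), {s, sr^2, ...}: (0)*(0), {sr, sr^3, ...}: (0)*(0)
so (chi_5 * chi_5) takes values
  {e} -> 4, {r^2} -> 4, {r^1, r^3} -> 0, {s, sr^2, ...} -> 0, {sr, sr^3, ...} -> 0.
Now take the inner product of this character with each irreducible chi from the table, <chi_5*chi_5, chi> = (1/8) sum_C |C| (chi_5*chi_5)(C) conj(chi(C)):
  <chi_5*chi_5, chi_1> = (1/8)[1*(4)*conj(1) + 1*(4)*conj(1) + 2*(0)*conj(1) + 2*(0)*conj(1) + 2*(0)*conj(1)]
      = (1/8)[(4) + (4) + (0) + (0) + (0)] = 8/8 = 1
  <chi_5*chi_5, chi_2> = (1/8)[1*(4)*conj(1) + 1*(4)*conj(1) + 2*(0)*conj(1) + 2*(0)*conj(-1) + 2*(0)*conj(-1)]
      = (1/8)[(4) + (4) + (0) + (0) + (0)] = 8/8 = 1
  <chi_5*chi_5, chi_3> = (1/8)[1*(4)*conj(1) + 1*(4)*conj(1) + 2*(0)*conj(-1) + 2*(0)*conj(1) + 2*(0)*conj(-1)]
      = (1/8)[(4) + (4) + (0) + (0) + (0)] = 8/8 = 1
  <chi_5*chi_5, chi_4> = (1/8)[1*(4)*conj(1) + 1*(4)*conj(1) + 2*(0)*conj(-1) + 2*(0)*conj(-1) + 2*(0)*conj(1)]
      = (1/8)[(4) + (4) + (0) + (0) + (0)] = 8/8 = 1
  <chi_5*chi_5, chi_5> = (1/8)[1*(4)*conj(2) + 1*(4)*conj(-2) + 2*(0)*conj(0) + 2*(0)*conj(0) + 2*(0)*conj(0)]
      = (1/8)[(8) + (-8) + (0) + (0) + (0)] = 0/8 = 0
Hence the multiplicities are chi_1: 1, chi_2: 1, chi_3: 1, chi_4: 1. Dimension check: dim(chi_5)*dim(chi_5) = 2*2 = 4 and sum (mult * dim) = 1*1 + 1*1 + 1*1 + 1*1 = 4.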